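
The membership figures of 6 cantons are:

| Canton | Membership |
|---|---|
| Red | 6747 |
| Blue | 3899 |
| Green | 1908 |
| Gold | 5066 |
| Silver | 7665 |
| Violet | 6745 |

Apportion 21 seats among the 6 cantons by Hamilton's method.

The standard divisor is 32030/21 ≈ 1525.238.
Standard quotas: Red 4.4236, Blue 2.5563, Green 1.2510, Gold 3.3214, Silver 5.0254, Violet 4.4223.
Lower quotas: Red 4, Blue 2, Green 1, Gold 3, Silver 5, Violet 4 (sum 19, leaving 2 seats).
Remainders in descending order: Blue 0.5563, Red 0.4236, Violet 0.4223, Gold 0.3214, Green 0.2510, Silver 0.0254.
The surplus seats go to Blue, Red.

Red 5, Blue 3, Green 1, Gold 3, Silver 5, Violet 4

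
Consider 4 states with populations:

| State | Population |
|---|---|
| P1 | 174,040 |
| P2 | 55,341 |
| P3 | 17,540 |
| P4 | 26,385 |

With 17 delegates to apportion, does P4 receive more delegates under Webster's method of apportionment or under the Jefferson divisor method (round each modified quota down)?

Webster: P1 11, P2 3, P3 1, P4 2.
Jefferson: P1 12, P2 3, P3 1, P4 1.
P4 gets 2 under Webster and 1 under Jefferson.

Webster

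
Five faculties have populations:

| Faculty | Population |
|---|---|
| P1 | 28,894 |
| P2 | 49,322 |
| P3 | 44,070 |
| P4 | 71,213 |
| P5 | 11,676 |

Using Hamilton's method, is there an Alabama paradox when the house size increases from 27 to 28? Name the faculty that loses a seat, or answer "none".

P5

At 27 seats: P1 4, P2 6, P3 6, P4 9, P5 2.
At 28 seats: P1 4, P2 7, P3 6, P4 10, P5 1.
P5 drops from 2 to 1.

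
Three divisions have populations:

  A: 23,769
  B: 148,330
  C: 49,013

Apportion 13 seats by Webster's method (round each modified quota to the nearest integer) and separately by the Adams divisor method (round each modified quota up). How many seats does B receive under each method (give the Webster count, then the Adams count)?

9 and 8

Webster: A 1, B 9, C 3.
Adams: A 2, B 8, C 3.
B gets 9 under Webster and 8 under Adams.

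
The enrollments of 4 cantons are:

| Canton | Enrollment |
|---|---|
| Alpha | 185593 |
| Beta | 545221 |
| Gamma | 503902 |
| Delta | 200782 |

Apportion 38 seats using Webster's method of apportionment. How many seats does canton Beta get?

15

Standard divisor 1435498/38 ≈ 37776.263; standard quotas: Alpha 4.913, Beta 14.433, Gamma 13.339, Delta 5.315.
Rounding to the nearest integer gives 5, 14, 13, 5 = 37 seats, so the divisor must be adjusted.
With modified divisor 37500: modified quotas Alpha 4.949, Beta 14.539, Gamma 13.437, Delta 5.354.
Rounding to the nearest integer: Alpha 5, Beta 15, Gamma 13, Delta 5 (total 38).
Beta receives 15.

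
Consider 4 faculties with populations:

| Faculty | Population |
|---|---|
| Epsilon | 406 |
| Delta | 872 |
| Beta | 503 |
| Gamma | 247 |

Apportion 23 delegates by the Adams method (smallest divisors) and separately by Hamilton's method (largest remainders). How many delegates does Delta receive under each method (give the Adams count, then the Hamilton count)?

9 and 10

Adams: Epsilon 5, Delta 9, Beta 6, Gamma 3.
Hamilton: Epsilon 4, Delta 10, Beta 6, Gamma 3.
Delta gets 9 under Adams and 10 under Hamilton.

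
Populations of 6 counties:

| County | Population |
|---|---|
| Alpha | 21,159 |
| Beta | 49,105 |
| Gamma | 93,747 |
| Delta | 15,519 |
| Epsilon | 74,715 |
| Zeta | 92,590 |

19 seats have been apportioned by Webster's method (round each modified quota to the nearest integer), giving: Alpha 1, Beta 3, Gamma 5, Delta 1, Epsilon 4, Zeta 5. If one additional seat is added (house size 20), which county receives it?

Priority for the next seat is population ÷ (current seats + 0.5).
Priorities: Alpha 14106.000, Beta 14030.000, Gamma 17044.909, Delta 10346.000, Epsilon 16603.333, Zeta 16834.545.
Highest priority: Gamma.

Gamma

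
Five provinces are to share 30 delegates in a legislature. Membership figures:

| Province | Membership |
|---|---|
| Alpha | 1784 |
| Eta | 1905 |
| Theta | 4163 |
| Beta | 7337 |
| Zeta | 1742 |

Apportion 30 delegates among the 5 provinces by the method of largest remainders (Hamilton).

The standard divisor is 16931/30 ≈ 564.367.
Standard quotas: Alpha 3.1611, Eta 3.3755, Theta 7.3764, Beta 13.0004, Zeta 3.0866.
Lower quotas: Alpha 3, Eta 3, Theta 7, Beta 13, Zeta 3 (sum 29, leaving 1 seat).
Remainders in descending order: Theta 0.3764, Eta 0.3755, Alpha 0.1611, Zeta 0.0866, Beta 0.0004.
The surplus seat goes to Theta.

Alpha 3, Eta 3, Theta 8, Beta 13, Zeta 3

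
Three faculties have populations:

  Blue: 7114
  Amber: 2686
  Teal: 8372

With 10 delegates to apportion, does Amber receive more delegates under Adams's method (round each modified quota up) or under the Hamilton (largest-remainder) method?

Adams

Adams: Blue 4, Amber 2, Teal 4.
Hamilton: Blue 4, Amber 1, Teal 5.
Amber gets 2 under Adams and 1 under Hamilton.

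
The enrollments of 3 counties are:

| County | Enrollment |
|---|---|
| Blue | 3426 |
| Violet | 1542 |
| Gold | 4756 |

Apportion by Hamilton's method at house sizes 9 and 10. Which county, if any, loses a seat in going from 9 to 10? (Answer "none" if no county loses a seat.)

At 9 seats: Blue 3, Violet 2, Gold 4.
At 10 seats: Blue 3, Violet 2, Gold 5.
No county's allocation decreased.

none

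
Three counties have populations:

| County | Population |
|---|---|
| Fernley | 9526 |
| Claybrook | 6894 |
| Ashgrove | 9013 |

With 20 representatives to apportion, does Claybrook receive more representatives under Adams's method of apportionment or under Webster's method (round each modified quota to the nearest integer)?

Adams: Fernley 7, Claybrook 6, Ashgrove 7.
Webster: Fernley 8, Claybrook 5, Ashgrove 7.
Claybrook gets 6 under Adams and 5 under Webster.

Adams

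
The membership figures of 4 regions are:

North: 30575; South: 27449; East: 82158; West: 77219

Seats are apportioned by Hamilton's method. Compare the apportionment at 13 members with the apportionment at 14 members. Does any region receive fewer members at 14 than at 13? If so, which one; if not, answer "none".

none

At 13 seats: North 2, South 2, East 5, West 4.
At 14 seats: North 2, South 2, East 5, West 5.
No region's allocation decreased.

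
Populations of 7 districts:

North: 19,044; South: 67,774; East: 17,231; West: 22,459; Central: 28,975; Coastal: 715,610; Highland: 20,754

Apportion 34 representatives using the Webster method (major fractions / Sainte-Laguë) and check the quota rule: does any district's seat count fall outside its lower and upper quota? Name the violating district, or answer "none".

Coastal

Standard quotas: North 0.726, South 2.584, East 0.657, West 0.856, Central 1.105, Coastal 27.281, Highland 0.791.
Webster allocation: North 1, South 3, East 1, West 1, Central 1, Coastal 26, Highland 1.
Coastal has quota 27.281 (lower 27, upper 28) but receives 26 — outside the quota interval.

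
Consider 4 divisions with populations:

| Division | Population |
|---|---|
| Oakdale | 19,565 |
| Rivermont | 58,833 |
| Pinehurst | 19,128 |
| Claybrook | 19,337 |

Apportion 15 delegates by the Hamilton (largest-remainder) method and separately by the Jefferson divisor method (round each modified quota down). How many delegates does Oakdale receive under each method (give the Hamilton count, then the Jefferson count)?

3 and 2

Hamilton: Oakdale 3, Rivermont 8, Pinehurst 2, Claybrook 2.
Jefferson: Oakdale 2, Rivermont 9, Pinehurst 2, Claybrook 2.
Oakdale gets 3 under Hamilton and 2 under Jefferson.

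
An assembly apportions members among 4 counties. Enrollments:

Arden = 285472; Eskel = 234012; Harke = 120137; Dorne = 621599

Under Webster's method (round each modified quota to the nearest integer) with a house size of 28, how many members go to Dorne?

14

Standard divisor 1261220/28 ≈ 45043.571; standard quotas: Arden 6.338, Eskel 5.195, Harke 2.667, Dorne 13.800.
Rounding to the nearest integer gives Arden 6, Eskel 5, Harke 3, Dorne 14 — total 28, matching the house size, so no adjustment is needed.
Dorne receives 14.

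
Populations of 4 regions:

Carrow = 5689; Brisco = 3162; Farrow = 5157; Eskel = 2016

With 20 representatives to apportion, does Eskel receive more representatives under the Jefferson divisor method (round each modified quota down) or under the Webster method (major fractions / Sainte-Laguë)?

Jefferson: Carrow 7, Brisco 4, Farrow 7, Eskel 2.
Webster: Carrow 7, Brisco 4, Farrow 6, Eskel 3.
Eskel gets 2 under Jefferson and 3 under Webster.

Webster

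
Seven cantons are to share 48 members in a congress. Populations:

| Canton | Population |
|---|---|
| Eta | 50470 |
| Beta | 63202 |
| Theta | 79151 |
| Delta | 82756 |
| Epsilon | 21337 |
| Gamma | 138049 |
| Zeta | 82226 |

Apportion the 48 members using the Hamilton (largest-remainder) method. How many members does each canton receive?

Total 517191; standard divisor 517191/48 ≈ 10774.812.
Standard quotas: Eta 4.6841, Beta 5.8657, Theta 7.3459, Delta 7.6805, Epsilon 1.9803, Gamma 12.8122, Zeta 7.6313.
Lower quotas: Eta 4, Beta 5, Theta 7, Delta 7, Epsilon 1, Gamma 12, Zeta 7 (sum 43, leaving 5 seats).
Remainders in descending order: Epsilon 0.9803, Beta 0.8657, Gamma 0.8122, Eta 0.6841, Delta 0.6805, Zeta 0.6313, Theta 0.3459.
Largest remainders: Epsilon, Beta, Gamma, Eta, Delta receive the extra seats.

Eta 5, Beta 6, Theta 7, Delta 8, Epsilon 2, Gamma 13, Zeta 7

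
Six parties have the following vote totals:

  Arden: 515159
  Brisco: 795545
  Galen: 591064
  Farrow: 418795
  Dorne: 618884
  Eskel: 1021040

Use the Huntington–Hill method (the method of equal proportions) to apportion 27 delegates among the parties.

Arden 4, Brisco 5, Galen 4, Farrow 3, Dorne 4, Eskel 7

With divisor 146980: modified quotas Arden 3.505, Brisco 5.413, Galen 4.021, Farrow 2.849, Dorne 4.211, Eskel 6.947.
Geometric-mean thresholds: Arden √(3·4)=3.464, Brisco √(5·6)=5.477, Galen √(4·5)=4.472, Farrow √(2·3)=2.449, Dorne √(4·5)=4.472, Eskel √(6·7)=6.481.
Each quota rounded against its threshold gives Arden 4, Brisco 5, Galen 4, Farrow 3, Dorne 4, Eskel 7 (total 27).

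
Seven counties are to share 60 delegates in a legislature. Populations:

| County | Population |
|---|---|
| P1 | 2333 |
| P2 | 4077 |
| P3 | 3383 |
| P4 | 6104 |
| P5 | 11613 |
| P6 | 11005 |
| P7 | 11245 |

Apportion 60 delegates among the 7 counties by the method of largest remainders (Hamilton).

The standard divisor is 49760/60 ≈ 829.333.
Standard quotas: P1 2.8131, P2 4.9160, P3 4.0792, P4 7.3601, P5 14.0028, P6 13.2697, P7 13.5591.
Lower quotas: P1 2, P2 4, P3 4, P4 7, P5 14, P6 13, P7 13 (sum 57, leaving 3 seats).
Remainders in descending order: P2 0.9160, P1 0.8131, P7 0.5591, P4 0.3601, P6 0.2697, P3 0.0792, P5 0.0028.
The surplus seats go to P2, P1, P7.

P1=3, P2=5, P3=4, P4=7, P5=14, P6=13, P7=14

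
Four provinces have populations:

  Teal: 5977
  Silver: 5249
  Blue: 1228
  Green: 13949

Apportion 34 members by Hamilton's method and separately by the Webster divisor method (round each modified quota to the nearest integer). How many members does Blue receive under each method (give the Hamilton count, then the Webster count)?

1 and 2

Hamilton: Teal 8, Silver 7, Blue 1, Green 18.
Webster: Teal 7, Silver 7, Blue 2, Green 18.
Blue gets 1 under Hamilton and 2 under Webster.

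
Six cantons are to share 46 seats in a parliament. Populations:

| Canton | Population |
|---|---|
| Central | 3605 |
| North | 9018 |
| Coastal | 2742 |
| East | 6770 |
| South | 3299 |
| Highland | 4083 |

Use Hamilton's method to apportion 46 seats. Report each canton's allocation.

The standard divisor is 29517/46 ≈ 641.674.
Standard quotas: Central 5.6181, North 14.0539, Coastal 4.2732, East 10.5505, South 5.1412, Highland 6.3630.
Lower quotas: Central 5, North 14, Coastal 4, East 10, South 5, Highland 6 (sum 44, leaving 2 seats).
Remainders in descending order: Central 0.6181, East 0.5505, Highland 0.3630, Coastal 0.2732, South 0.1412, North 0.0539.
The surplus seats go to Central, East.

Central 6; North 14; Coastal 4; East 11; South 5; Highland 6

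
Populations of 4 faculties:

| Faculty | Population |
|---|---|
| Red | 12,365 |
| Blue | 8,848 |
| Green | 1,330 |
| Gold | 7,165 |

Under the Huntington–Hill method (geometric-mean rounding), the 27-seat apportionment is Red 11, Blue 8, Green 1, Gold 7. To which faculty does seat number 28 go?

Red

Priority for the next seat is population ÷ (√(s·(s+1))).
Priorities: Red 1076.235, Blue 1042.747, Green 940.452, Gold 957.463.
Highest priority: Red.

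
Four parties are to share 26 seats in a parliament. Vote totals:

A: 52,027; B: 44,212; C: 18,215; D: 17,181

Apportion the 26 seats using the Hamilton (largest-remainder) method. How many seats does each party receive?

Total 131635; standard divisor 131635/26 ≈ 5062.885.
Standard quotas: A 10.2762, B 8.7326, C 3.5978, D 3.3935.
Lower quotas: A 10, B 8, C 3, D 3 (sum 24, leaving 2 seats).
Remainders in descending order: B 0.7326, C 0.5978, D 0.3935, A 0.2762.
Largest remainders: B, C receive the extra seats.

A=10; B=9; C=4; D=3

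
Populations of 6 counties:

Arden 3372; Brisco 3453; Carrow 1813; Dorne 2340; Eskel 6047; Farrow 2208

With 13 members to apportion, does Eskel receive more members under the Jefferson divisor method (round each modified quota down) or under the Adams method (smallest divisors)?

Jefferson

Jefferson: Arden 2, Brisco 2, Carrow 1, Dorne 2, Eskel 5, Farrow 1.
Adams: Arden 2, Brisco 2, Carrow 1, Dorne 2, Eskel 4, Farrow 2.
Eskel gets 5 under Jefferson and 4 under Adams.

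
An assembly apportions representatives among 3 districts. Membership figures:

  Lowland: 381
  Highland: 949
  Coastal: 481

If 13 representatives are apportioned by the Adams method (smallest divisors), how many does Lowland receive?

3

Standard divisor 1811/13 ≈ 139.308; standard quotas: Lowland 2.735, Highland 6.812, Coastal 3.453.
Rounding up gives 3, 7, 4 = 14 seats, so the divisor must be adjusted.
With modified divisor 159: modified quotas Lowland 2.396, Highland 5.969, Coastal 3.025.
Rounding up: Lowland 3, Highland 6, Coastal 4 (total 13).
Lowland receives 3.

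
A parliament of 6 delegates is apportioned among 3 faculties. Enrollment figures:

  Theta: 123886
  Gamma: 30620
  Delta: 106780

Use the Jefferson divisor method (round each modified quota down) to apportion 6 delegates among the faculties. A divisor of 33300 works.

With modified divisor 33300: modified quotas Theta 3.720, Gamma 0.920, Delta 3.207.
Rounding down: Theta 3, Gamma 0, Delta 3 (total 6).

Theta: 3; Gamma: 0; Delta: 3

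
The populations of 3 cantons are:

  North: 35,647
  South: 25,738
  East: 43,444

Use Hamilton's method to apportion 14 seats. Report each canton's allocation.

The standard divisor is 104829/14 ≈ 7487.786.
Standard quotas: North 4.7607, South 3.4373, East 5.8020.
Lower quotas: North 4, South 3, East 5 (sum 12, leaving 2 seats).
Remainders in descending order: East 0.8020, North 0.7607, South 0.4373.
Largest remainders: East, North receive the extra seats.

North 5, South 3, East 6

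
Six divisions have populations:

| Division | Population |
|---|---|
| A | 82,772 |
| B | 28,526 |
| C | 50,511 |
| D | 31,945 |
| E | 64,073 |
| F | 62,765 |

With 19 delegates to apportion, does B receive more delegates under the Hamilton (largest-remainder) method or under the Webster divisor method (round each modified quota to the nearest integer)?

Webster

Hamilton: A 5, B 1, C 3, D 2, E 4, F 4.
Webster: A 5, B 2, C 3, D 2, E 4, F 3.
B gets 1 under Hamilton and 2 under Webster.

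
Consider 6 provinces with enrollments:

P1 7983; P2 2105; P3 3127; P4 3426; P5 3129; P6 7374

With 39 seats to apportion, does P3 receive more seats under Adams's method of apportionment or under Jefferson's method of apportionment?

Adams

Adams: P1 11, P2 3, P3 5, P4 5, P5 5, P6 10.
Jefferson: P1 12, P2 3, P3 4, P4 5, P5 4, P6 11.
P3 gets 5 under Adams and 4 under Jefferson.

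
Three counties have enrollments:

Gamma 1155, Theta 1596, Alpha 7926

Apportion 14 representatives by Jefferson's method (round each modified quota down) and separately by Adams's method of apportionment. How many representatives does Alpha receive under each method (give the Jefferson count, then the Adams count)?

11 and 10

Jefferson: Gamma 1, Theta 2, Alpha 11.
Adams: Gamma 2, Theta 2, Alpha 10.
Alpha gets 11 under Jefferson and 10 under Adams.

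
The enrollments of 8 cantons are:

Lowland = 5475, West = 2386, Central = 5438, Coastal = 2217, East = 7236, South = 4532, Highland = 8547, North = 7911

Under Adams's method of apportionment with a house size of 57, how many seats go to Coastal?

3

Standard divisor 43742/57 ≈ 767.404; standard quotas: Lowland 7.134, West 3.109, Central 7.086, Coastal 2.889, East 9.429, South 5.906, Highland 11.138, North 10.309.
Rounding up gives 8, 4, 8, 3, 10, 6, 12, 11 = 62 seats, so the divisor must be adjusted.
With modified divisor 801.4: modified quotas Lowland 6.832, West 2.977, Central 6.786, Coastal 2.766, East 9.029, South 5.655, Highland 10.665, North 9.871.
Rounding up: Lowland 7, West 3, Central 7, Coastal 3, East 10, South 6, Highland 11, North 10 (total 57).
Coastal receives 3.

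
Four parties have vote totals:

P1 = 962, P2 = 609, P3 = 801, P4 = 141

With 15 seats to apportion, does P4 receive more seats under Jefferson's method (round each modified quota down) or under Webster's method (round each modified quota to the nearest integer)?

Webster

Jefferson: P1 6, P2 4, P3 5, P4 0.
Webster: P1 6, P2 3, P3 5, P4 1.
P4 gets 0 under Jefferson and 1 under Webster.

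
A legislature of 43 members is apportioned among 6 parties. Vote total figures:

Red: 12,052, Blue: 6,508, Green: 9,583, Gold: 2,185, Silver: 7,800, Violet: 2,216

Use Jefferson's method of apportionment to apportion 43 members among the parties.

Standard divisor 40344/43 ≈ 938.233; standard quotas: Red 12.845, Blue 6.936, Green 10.214, Gold 2.329, Silver 8.314, Violet 2.362.
Rounding down gives 12, 6, 10, 2, 8, 2 = 40 seats, so the divisor must be adjusted.
With modified divisor 869: modified quotas Red 13.869, Blue 7.489, Green 11.028, Gold 2.514, Silver 8.976, Violet 2.550.
Rounding down: Red 13, Blue 7, Green 11, Gold 2, Silver 8, Violet 2 (total 43).

Red: 13, Blue: 7, Green: 11, Gold: 2, Silver: 8, Violet: 2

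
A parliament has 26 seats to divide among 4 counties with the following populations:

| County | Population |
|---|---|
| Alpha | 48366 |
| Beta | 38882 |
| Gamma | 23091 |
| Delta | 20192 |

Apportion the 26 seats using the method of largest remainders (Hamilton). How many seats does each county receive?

Alpha 10, Beta 8, Gamma 4, Delta 4

Total 130531; standard divisor 130531/26 ≈ 5020.423.
Standard quotas: Alpha 9.6338, Beta 7.7448, Gamma 4.5994, Delta 4.0220.
Lower quotas: Alpha 9, Beta 7, Gamma 4, Delta 4 (sum 24, leaving 2 seats).
Remainders in descending order: Beta 0.7448, Alpha 0.6338, Gamma 0.5994, Delta 0.0220.
The surplus seats go to Beta, Alpha.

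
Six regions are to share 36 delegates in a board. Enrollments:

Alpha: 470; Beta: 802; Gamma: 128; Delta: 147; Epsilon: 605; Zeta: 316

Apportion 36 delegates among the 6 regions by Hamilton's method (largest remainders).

Alpha: 7; Beta: 12; Gamma: 2; Delta: 2; Epsilon: 9; Zeta: 4

Standard divisor: 2468 ÷ 36 ≈ 68.556.
Standard quotas: Alpha 6.856, Beta 11.699, Gamma 1.867, Delta 2.144, Epsilon 8.825, Zeta 4.609.
Lower quotas: Alpha 6, Beta 11, Gamma 1, Delta 2, Epsilon 8, Zeta 4 (sum 32, leaving 4 seats).
Remainders in descending order: Gamma 0.867, Alpha 0.856, Epsilon 0.825, Beta 0.699, Zeta 0.609, Delta 0.144.
Largest remainders: Gamma, Alpha, Epsilon, Beta receive the extra seats.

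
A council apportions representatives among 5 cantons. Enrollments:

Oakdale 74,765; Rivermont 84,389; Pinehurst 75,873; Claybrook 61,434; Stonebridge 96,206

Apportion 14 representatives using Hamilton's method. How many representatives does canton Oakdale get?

3

Standard divisor: 392667 ÷ 14 ≈ 28047.643.
Standard quotas: Oakdale 2.6656, Rivermont 3.0088, Pinehurst 2.7051, Claybrook 2.1903, Stonebridge 3.4301.
Lower quotas: Oakdale 2, Rivermont 3, Pinehurst 2, Claybrook 2, Stonebridge 3 (sum 12, leaving 2 seats).
Remainders in descending order: Pinehurst 0.7051, Oakdale 0.6656, Stonebridge 0.4301, Claybrook 0.1903, Rivermont 0.0088.
Largest remainders: Pinehurst, Oakdale receive the extra seats.
Oakdale receives 3.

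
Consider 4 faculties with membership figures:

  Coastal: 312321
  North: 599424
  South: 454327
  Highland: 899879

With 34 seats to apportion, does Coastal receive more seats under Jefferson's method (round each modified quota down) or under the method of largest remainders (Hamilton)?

Hamilton

Jefferson: Coastal 4, North 9, South 7, Highland 14.
Hamilton: Coastal 5, North 9, South 7, Highland 13.
Coastal gets 4 under Jefferson and 5 under Hamilton.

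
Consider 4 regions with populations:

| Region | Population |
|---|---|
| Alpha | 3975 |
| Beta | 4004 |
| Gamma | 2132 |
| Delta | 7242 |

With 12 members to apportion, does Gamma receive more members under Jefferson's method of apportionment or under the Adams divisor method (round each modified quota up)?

Adams

Jefferson: Alpha 3, Beta 3, Gamma 1, Delta 5.
Adams: Alpha 3, Beta 3, Gamma 2, Delta 4.
Gamma gets 1 under Jefferson and 2 under Adams.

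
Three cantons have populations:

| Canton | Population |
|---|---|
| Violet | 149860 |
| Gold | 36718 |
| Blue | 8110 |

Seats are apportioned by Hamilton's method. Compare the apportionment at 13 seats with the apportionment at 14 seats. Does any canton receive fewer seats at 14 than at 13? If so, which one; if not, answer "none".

Blue

At 13 seats: Violet 10, Gold 2, Blue 1.
At 14 seats: Violet 11, Gold 3, Blue 0.
Blue drops from 1 to 0.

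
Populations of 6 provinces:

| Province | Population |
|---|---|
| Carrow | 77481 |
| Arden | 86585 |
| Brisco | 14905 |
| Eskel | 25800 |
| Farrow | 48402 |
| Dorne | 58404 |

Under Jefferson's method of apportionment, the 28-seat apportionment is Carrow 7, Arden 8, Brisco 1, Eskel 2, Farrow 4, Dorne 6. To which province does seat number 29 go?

Priority for the next seat is population ÷ (current seats + 1).
Priorities: Carrow 9685.125, Arden 9620.556, Brisco 7452.500, Eskel 8600.000, Farrow 9680.400, Dorne 8343.429.
Highest priority: Carrow.

Carrow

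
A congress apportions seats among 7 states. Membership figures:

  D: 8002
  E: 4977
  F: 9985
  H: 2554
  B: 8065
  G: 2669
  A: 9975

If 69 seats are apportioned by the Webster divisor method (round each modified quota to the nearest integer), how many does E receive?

Standard divisor 46227/69 ≈ 669.957; standard quotas: D 11.944, E 7.429, F 14.904, H 3.812, B 12.038, G 3.984, A 14.889.
Rounding to the nearest integer gives D 12, E 7, F 15, H 4, B 12, G 4, A 15 — total 69, matching the house size, so no adjustment is needed.
E receives 7.

7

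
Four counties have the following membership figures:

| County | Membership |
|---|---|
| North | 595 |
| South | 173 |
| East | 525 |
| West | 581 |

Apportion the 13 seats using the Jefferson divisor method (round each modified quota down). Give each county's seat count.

Standard divisor 1874/13 ≈ 144.154; standard quotas: North 4.128, South 1.200, East 3.642, West 4.030.
Rounding down gives 4, 1, 3, 4 = 12 seats, so the divisor must be adjusted.
With modified divisor 130: modified quotas North 4.577, South 1.331, East 4.038, West 4.469.
Rounding down: North 4, South 1, East 4, West 4 (total 13).

North: 4, South: 1, East: 4, West: 4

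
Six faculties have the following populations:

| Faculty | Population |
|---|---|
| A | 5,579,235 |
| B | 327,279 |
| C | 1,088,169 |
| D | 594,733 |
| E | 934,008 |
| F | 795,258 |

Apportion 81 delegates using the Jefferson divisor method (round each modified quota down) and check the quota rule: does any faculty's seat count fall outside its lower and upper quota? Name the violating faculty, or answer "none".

Standard quotas: A 48.496, B 2.845, C 9.459, D 5.170, E 8.119, F 6.913.
Jefferson allocation: A 50, B 2, C 9, D 5, E 8, F 7.
A has quota 48.496 (lower 48, upper 49) but receives 50 — outside the quota interval.

A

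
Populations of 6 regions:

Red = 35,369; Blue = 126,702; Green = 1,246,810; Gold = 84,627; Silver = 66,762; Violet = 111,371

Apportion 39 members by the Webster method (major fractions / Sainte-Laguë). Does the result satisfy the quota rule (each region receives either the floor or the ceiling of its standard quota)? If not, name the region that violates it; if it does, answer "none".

Green

Standard quotas: Red 0.825, Blue 2.956, Green 29.089, Gold 1.974, Silver 1.558, Violet 2.598.
Webster allocation: Red 1, Blue 3, Green 28, Gold 2, Silver 2, Violet 3.
Green has quota 29.089 (lower 29, upper 30) but receives 28 — outside the quota interval.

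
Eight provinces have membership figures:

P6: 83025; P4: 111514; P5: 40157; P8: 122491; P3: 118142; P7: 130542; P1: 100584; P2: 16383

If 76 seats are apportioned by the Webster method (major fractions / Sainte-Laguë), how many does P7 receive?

14

Standard divisor 722838/76 ≈ 9511.026; standard quotas: P6 8.729, P4 11.725, P5 4.222, P8 12.879, P3 12.422, P7 13.725, P1 10.576, P2 1.723.
Rounding to the nearest integer gives 9, 12, 4, 13, 12, 14, 11, 2 = 77 seats, so the divisor must be adjusted.
With modified divisor 9600: modified quotas P6 8.648, P4 11.616, P5 4.183, P8 12.759, P3 12.306, P7 13.598, P1 10.477, P2 1.707.
Rounding to the nearest integer: P6 9, P4 12, P5 4, P8 13, P3 12, P7 14, P1 10, P2 2 (total 76).
P7 receives 14.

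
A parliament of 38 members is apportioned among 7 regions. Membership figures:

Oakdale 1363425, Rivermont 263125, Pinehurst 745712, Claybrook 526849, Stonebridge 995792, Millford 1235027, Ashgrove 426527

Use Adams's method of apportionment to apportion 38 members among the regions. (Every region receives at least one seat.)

Oakdale 9, Rivermont 2, Pinehurst 5, Claybrook 4, Stonebridge 7, Millford 8, Ashgrove 3

Standard divisor 5556457/38 ≈ 146222.553; standard quotas: Oakdale 9.324, Rivermont 1.799, Pinehurst 5.100, Claybrook 3.603, Stonebridge 6.810, Millford 8.446, Ashgrove 2.917.
Rounding up gives 10, 2, 6, 4, 7, 9, 3 = 41 seats, so the divisor must be adjusted.
With modified divisor 160200: modified quotas Oakdale 8.511, Rivermont 1.642, Pinehurst 4.655, Claybrook 3.289, Stonebridge 6.216, Millford 7.709, Ashgrove 2.662.
Rounding up: Oakdale 9, Rivermont 2, Pinehurst 5, Claybrook 4, Stonebridge 7, Millford 8, Ashgrove 3 (total 38).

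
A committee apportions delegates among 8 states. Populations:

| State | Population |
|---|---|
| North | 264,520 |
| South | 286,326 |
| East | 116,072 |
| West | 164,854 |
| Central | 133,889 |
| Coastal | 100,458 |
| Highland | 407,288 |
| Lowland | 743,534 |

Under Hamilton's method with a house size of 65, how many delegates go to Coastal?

3

The standard divisor is 2216941/65 ≈ 34106.785.
Standard quotas: North 7.7556, South 8.3950, East 3.4032, West 4.8335, Central 3.9256, Coastal 2.9454, Highland 11.9416, Lowland 21.8002.
Lower quotas: North 7, South 8, East 3, West 4, Central 3, Coastal 2, Highland 11, Lowland 21 (sum 59, leaving 6 seats).
Remainders in descending order: Coastal 0.9454, Highland 0.9416, Central 0.9256, West 0.8335, Lowland 0.8002, North 0.7556, East 0.4032, South 0.3950.
Largest remainders: Coastal, Highland, Central, West, Lowland, North receive the extra seats.
Coastal receives 3.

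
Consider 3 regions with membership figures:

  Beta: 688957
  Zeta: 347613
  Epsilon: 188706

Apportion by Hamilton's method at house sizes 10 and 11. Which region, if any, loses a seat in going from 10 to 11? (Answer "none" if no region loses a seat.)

none

At 10 seats: Beta 6, Zeta 3, Epsilon 1.
At 11 seats: Beta 6, Zeta 3, Epsilon 2.
No region's allocation decreased.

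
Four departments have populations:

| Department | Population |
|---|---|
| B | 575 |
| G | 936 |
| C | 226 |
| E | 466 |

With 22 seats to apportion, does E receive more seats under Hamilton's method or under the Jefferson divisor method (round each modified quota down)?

Hamilton: B 6, G 9, C 2, E 5.
Jefferson: B 6, G 10, C 2, E 4.
E gets 5 under Hamilton and 4 under Jefferson.

Hamilton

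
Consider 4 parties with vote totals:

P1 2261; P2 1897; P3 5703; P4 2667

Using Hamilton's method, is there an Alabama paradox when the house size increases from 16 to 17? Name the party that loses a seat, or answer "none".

P2

At 16 seats: P1 3, P2 3, P3 7, P4 3.
At 17 seats: P1 3, P2 2, P3 8, P4 4.
P2 drops from 3 to 2.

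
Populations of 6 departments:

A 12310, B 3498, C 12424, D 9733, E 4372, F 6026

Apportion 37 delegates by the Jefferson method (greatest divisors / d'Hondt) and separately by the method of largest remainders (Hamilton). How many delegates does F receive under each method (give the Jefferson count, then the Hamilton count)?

Jefferson: A 10, B 2, C 10, D 8, E 3, F 4.
Hamilton: A 9, B 3, C 10, D 7, E 3, F 5.
F gets 4 under Jefferson and 5 under Hamilton.

4 and 5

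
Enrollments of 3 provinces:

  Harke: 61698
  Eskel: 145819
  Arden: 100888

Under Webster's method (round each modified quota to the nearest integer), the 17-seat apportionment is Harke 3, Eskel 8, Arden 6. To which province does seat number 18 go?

Harke

Priority for the next seat is population ÷ (current seats + 0.5).
Priorities: Harke 17628.000, Eskel 17155.176, Arden 15521.231.
Highest priority: Harke.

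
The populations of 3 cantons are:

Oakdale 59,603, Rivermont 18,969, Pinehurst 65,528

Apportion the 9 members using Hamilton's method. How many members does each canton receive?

Oakdale 4, Rivermont 1, Pinehurst 4

The standard divisor is 144100/9 ≈ 16011.111.
Standard quotas: Oakdale 3.7226, Rivermont 1.1847, Pinehurst 4.0927.
Lower quotas: Oakdale 3, Rivermont 1, Pinehurst 4 (sum 8, leaving 1 seat).
Remainders in descending order: Oakdale 0.7226, Rivermont 0.1847, Pinehurst 0.0927.
Largest remainder: Oakdale receives the extra seat.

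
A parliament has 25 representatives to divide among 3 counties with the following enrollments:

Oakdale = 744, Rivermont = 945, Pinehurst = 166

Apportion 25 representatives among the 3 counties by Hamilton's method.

Oakdale 10, Rivermont 13, Pinehurst 2

The standard divisor is 1855/25 ≈ 74.2.
Standard quotas: Oakdale 10.027, Rivermont 12.736, Pinehurst 2.237.
Lower quotas: Oakdale 10, Rivermont 12, Pinehurst 2 (sum 24, leaving 1 seat).
Remainders in descending order: Rivermont 0.736, Pinehurst 0.237, Oakdale 0.027.
Largest remainder: Rivermont receives the extra seat.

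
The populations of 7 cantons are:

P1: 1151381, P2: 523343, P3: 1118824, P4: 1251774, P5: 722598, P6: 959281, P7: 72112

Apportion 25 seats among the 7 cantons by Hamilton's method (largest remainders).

P1: 5; P2: 2; P3: 5; P4: 6; P5: 3; P6: 4; P7: 0

Standard divisor: 5799313 ÷ 25 ≈ 231972.52.
Standard quotas: P1 4.9634, P2 2.2561, P3 4.8231, P4 5.3962, P5 3.1150, P6 4.1353, P7 0.3109.
Lower quotas: P1 4, P2 2, P3 4, P4 5, P5 3, P6 4, P7 0 (sum 22, leaving 3 seats).
Remainders in descending order: P1 0.9634, P3 0.8231, P4 0.3962, P7 0.3109, P2 0.2561, P6 0.1353, P5 0.1150.
The surplus seats go to P1, P3, P4.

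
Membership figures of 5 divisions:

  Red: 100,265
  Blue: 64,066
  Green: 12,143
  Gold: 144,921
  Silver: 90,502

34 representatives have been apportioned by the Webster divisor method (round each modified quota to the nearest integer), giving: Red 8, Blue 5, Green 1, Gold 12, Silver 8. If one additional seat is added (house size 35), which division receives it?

Priority for the next seat is population ÷ (current seats + 0.5).
Priorities: Red 11795.882, Blue 11648.364, Green 8095.333, Gold 11593.680, Silver 10647.294.
Highest priority: Red.

Red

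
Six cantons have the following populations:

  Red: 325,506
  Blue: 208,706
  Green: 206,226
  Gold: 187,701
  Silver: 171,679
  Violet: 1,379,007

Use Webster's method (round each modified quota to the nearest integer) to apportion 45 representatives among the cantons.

Standard divisor 2478825/45 ≈ 55085; standard quotas: Red 5.909, Blue 3.789, Green 3.744, Gold 3.407, Silver 3.117, Violet 25.034.
Rounding to the nearest integer gives Red 6, Blue 4, Green 4, Gold 3, Silver 3, Violet 25 — total 45, matching the house size, so no adjustment is needed.

Red 6, Blue 4, Green 4, Gold 3, Silver 3, Violet 25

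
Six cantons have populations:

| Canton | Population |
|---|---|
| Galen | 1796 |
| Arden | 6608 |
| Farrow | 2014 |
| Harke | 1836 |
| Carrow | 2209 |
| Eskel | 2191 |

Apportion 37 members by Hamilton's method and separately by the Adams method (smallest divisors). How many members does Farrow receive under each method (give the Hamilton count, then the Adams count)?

Hamilton: Galen 4, Arden 15, Farrow 4, Harke 4, Carrow 5, Eskel 5.
Adams: Galen 4, Arden 14, Farrow 5, Harke 4, Carrow 5, Eskel 5.
Farrow gets 4 under Hamilton and 5 under Adams.

4 and 5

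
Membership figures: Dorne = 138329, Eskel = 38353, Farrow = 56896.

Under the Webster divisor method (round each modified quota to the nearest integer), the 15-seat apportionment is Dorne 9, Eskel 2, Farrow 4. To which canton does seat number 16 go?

Eskel

Priority for the next seat is population ÷ (current seats + 0.5).
Priorities: Dorne 14560.947, Eskel 15341.200, Farrow 12643.556.
Highest priority: Eskel.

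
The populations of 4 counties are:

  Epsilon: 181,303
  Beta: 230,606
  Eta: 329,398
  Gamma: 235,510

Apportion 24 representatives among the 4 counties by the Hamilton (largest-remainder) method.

Epsilon: 4, Beta: 6, Eta: 8, Gamma: 6

The standard divisor is 976817/24 ≈ 40700.708.
Standard quotas: Epsilon 4.4545, Beta 5.6659, Eta 8.0932, Gamma 5.7864.
Lower quotas: Epsilon 4, Beta 5, Eta 8, Gamma 5 (sum 22, leaving 2 seats).
Remainders in descending order: Gamma 0.7864, Beta 0.6659, Epsilon 0.4545, Eta 0.0932.
The surplus seats go to Gamma, Beta.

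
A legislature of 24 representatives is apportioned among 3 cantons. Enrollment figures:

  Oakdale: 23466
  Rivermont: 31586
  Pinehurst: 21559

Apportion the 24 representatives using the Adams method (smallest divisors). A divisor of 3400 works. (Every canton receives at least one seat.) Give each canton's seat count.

With modified divisor 3400: modified quotas Oakdale 6.902, Rivermont 9.290, Pinehurst 6.341.
Rounding up: Oakdale 7, Rivermont 10, Pinehurst 7 (total 24).

Oakdale 7, Rivermont 10, Pinehurst 7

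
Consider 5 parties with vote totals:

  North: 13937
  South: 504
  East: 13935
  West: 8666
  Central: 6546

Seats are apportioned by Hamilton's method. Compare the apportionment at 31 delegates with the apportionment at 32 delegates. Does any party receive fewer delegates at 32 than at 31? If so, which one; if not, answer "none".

none

At 31 seats: North 10, South 0, East 10, West 6, Central 5.
At 32 seats: North 10, South 1, East 10, West 6, Central 5.
No party's allocation decreased.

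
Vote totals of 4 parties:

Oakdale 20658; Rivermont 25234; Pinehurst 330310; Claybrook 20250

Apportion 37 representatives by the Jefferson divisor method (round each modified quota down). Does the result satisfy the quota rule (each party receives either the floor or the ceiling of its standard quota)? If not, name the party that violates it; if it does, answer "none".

Standard quotas: Oakdale 1.928, Rivermont 2.355, Pinehurst 30.827, Claybrook 1.890.
Jefferson allocation: Oakdale 2, Rivermont 2, Pinehurst 32, Claybrook 1.
Pinehurst has quota 30.827 (lower 30, upper 31) but receives 32 — outside the quota interval.

Pinehurst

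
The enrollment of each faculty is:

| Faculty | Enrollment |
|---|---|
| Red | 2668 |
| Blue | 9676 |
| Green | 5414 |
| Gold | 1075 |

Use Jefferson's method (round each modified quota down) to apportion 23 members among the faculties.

Red=3, Blue=12, Green=7, Gold=1

Standard divisor 18833/23 ≈ 818.826; standard quotas: Red 3.258, Blue 11.817, Green 6.612, Gold 1.313.
Rounding down gives 3, 11, 6, 1 = 21 seats, so the divisor must be adjusted.
With modified divisor 760: modified quotas Red 3.511, Blue 12.732, Green 7.124, Gold 1.414.
Rounding down: Red 3, Blue 12, Green 7, Gold 1 (total 23).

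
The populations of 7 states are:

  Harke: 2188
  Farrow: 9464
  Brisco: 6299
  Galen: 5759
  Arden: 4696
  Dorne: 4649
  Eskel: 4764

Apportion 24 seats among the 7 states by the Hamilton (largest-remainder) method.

Harke 1, Farrow 6, Brisco 4, Galen 4, Arden 3, Dorne 3, Eskel 3

Standard divisor: 37819 ÷ 24 ≈ 1575.792.
Standard quotas: Harke 1.3885, Farrow 6.0059, Brisco 3.9974, Galen 3.6547, Arden 2.9801, Dorne 2.9503, Eskel 3.0232.
Lower quotas: Harke 1, Farrow 6, Brisco 3, Galen 3, Arden 2, Dorne 2, Eskel 3 (sum 20, leaving 4 seats).
Remainders in descending order: Brisco 0.9974, Arden 0.9801, Dorne 0.9503, Galen 0.6547, Harke 0.3885, Eskel 0.0232, Farrow 0.0059.
The surplus seats go to Brisco, Arden, Dorne, Galen.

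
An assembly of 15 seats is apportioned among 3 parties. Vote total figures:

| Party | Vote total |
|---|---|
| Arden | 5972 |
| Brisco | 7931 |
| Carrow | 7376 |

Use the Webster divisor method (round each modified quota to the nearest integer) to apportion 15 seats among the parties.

Arden: 4, Brisco: 6, Carrow: 5

Standard divisor 21279/15 ≈ 1418.6; standard quotas: Arden 4.210, Brisco 5.591, Carrow 5.199.
Rounding to the nearest integer gives Arden 4, Brisco 6, Carrow 5 — total 15, matching the house size, so no adjustment is needed.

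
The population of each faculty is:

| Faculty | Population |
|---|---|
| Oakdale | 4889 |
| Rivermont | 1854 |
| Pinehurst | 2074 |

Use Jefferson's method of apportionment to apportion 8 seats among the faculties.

Oakdale 5, Rivermont 1, Pinehurst 2

Standard divisor 8817/8 ≈ 1102.125; standard quotas: Oakdale 4.436, Rivermont 1.682, Pinehurst 1.882.
Rounding down gives 4, 1, 1 = 6 seats, so the divisor must be adjusted.
With modified divisor 950: modified quotas Oakdale 5.146, Rivermont 1.952, Pinehurst 2.183.
Rounding down: Oakdale 5, Rivermont 1, Pinehurst 2 (total 8).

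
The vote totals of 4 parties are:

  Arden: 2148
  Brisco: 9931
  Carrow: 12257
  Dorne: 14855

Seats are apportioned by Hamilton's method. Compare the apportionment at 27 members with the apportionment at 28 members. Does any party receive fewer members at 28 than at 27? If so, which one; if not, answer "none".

At 27 seats: Arden 2, Brisco 7, Carrow 8, Dorne 10.
At 28 seats: Arden 1, Brisco 7, Carrow 9, Dorne 11.
Arden drops from 2 to 1.

Arden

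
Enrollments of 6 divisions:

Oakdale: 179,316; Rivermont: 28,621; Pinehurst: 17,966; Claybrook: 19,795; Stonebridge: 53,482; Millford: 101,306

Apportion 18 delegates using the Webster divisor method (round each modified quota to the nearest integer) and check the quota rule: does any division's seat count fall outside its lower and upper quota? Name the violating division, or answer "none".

Standard quotas: Oakdale 8.059, Rivermont 1.286, Pinehurst 0.807, Claybrook 0.890, Stonebridge 2.404, Millford 4.553.
Webster allocation: Oakdale 8, Rivermont 1, Pinehurst 1, Claybrook 1, Stonebridge 2, Millford 5.
Every allocation lies between the lower and upper quota.

none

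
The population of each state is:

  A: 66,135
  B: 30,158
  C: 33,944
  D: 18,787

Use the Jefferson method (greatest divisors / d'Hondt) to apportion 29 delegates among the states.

A=13, B=6, C=7, D=3

Standard divisor 149024/29 ≈ 5138.759; standard quotas: A 12.870, B 5.869, C 6.605, D 3.656.
Rounding down gives 12, 5, 6, 3 = 26 seats, so the divisor must be adjusted.
With modified divisor 4800: modified quotas A 13.778, B 6.283, C 7.072, D 3.914.
Rounding down: A 13, B 6, C 7, D 3 (total 29).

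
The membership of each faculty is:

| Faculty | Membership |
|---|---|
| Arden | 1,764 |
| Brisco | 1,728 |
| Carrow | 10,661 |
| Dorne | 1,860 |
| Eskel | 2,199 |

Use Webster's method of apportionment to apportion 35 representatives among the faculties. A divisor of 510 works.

Arden 3, Brisco 3, Carrow 21, Dorne 4, Eskel 4

With modified divisor 510: modified quotas Arden 3.459, Brisco 3.388, Carrow 20.904, Dorne 3.647, Eskel 4.312.
Rounding to the nearest integer: Arden 3, Brisco 3, Carrow 21, Dorne 4, Eskel 4 (total 35).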